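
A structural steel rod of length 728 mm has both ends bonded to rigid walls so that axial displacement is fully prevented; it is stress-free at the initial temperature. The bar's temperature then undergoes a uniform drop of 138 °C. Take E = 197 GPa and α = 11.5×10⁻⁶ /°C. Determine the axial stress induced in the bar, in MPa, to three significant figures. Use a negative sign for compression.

313 MPa

Free thermal expansion αLΔT = 11.5e-6 · 728 · -138 = -1.155 mm.
The walls impose strain ε = −(-1.155)/728 = 1.5870e-03; σ = Eε = 197000 · 1.5870e-03 = 312.6 MPa.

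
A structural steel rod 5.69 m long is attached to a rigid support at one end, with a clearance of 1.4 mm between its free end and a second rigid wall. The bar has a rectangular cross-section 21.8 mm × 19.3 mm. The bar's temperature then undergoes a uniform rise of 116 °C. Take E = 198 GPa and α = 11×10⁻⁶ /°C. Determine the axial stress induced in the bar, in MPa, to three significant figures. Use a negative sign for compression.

Free thermal expansion αLΔT = 11e-6 · 5690 · 116 = 7.26 mm.
The walls engage after the gap closes; constrained expansion = 7.26 − 1.4 = 5.86 mm.
The walls impose strain ε = −(5.86)/5690 = -1.0300e-03; σ = Eε = 198000 · -1.0300e-03 = -203.9 MPa.

-204 MPa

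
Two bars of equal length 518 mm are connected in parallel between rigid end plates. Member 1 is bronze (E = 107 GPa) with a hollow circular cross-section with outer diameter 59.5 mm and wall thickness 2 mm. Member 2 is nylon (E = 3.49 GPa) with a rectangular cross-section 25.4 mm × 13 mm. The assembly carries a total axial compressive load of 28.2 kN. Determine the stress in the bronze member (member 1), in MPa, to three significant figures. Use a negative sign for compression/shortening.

A_1 = 361.3 mm².
A_2 = 330.2 mm².
Equal strain + equilibrium ⇒ each member carries load in proportion to AE: A₁E₁ = 38660000 N, A₂E₂ = 1152000 N, ΣAE = 39810000 N.
σ₁ = P·E₁/ΣAE = -28200·107000/39810000 = -75.8 MPa.

-75.8 MPa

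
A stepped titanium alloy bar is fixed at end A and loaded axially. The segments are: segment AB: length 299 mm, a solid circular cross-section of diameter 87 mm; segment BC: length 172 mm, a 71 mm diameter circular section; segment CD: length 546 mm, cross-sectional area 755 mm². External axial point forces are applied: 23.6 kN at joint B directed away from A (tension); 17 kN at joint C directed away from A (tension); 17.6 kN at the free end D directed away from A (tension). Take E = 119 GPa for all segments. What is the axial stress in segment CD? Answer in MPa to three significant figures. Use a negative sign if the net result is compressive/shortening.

Internal axial forces (sectioning from the free end, tension +): N_CD = 17.6 kN, N_BC = 34.6 kN, N_AB = 58.2 kN.
σ_CD = N_CD/A_CD = 17600/755 = 23.31 MPa.

23.3 MPa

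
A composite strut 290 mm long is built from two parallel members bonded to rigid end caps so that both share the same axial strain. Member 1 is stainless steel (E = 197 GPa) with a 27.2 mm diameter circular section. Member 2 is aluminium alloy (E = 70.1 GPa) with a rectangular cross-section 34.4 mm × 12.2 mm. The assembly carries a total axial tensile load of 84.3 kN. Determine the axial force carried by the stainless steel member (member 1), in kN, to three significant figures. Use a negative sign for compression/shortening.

A_1 = 581.1 mm².
A_2 = 419.7 mm².
Equal strain + equilibrium ⇒ each member carries load in proportion to AE: A₁E₁ = 114500000 N, A₂E₂ = 29420000 N, ΣAE = 143900000 N.
F₁ = P·A₁E₁/ΣAE = 84300·114500000/143900000 = 67060 N.

67.1 kN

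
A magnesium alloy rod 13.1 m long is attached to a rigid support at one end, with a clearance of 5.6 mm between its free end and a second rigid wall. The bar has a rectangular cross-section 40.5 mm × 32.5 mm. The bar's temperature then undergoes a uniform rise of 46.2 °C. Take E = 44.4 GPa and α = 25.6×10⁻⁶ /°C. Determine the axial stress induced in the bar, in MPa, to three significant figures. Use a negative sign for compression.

-33.5 MPa

Free thermal expansion αLΔT = 25.6e-6 · 13100 · 46.2 = 15.49 mm.
The walls engage after the gap closes; constrained expansion = 15.49 − 5.6 = 9.894 mm.
The walls impose strain ε = −(9.894)/13100 = -7.5524e-04; σ = Eε = 44400 · -7.5524e-04 = -33.53 MPa.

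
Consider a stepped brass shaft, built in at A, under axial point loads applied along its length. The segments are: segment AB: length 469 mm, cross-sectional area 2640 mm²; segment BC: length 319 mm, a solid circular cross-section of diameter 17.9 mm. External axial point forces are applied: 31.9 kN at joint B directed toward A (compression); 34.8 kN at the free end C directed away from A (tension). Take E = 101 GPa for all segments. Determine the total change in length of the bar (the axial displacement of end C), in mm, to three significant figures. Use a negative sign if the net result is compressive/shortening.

0.442 mm

Internal axial forces (sectioning from the free end, tension +): N_BC = 34.8 kN, N_AB = 2.9 kN.
A_BC = 251.6 mm².
δ_AB = 2900·469/(2640·101000) = 0.005101 mm
δ_BC = 34800·319/(251.6·101000) = 0.4368 mm
δ = Σδ_i = 0.4419 mm.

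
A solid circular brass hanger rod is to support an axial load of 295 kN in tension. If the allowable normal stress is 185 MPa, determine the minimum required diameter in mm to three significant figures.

45.1 mm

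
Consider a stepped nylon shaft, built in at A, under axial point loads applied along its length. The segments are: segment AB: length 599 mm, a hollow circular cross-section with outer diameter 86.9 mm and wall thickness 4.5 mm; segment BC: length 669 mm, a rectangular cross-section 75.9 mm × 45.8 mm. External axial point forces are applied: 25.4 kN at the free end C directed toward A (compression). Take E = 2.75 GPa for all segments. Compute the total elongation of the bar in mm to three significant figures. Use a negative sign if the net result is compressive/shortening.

-6.53 mm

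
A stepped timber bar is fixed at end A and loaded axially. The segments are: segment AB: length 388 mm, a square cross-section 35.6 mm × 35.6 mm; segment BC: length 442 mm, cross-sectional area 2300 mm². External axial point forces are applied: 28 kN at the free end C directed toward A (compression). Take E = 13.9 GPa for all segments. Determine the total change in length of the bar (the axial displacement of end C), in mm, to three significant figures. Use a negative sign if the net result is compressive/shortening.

Internal axial forces (sectioning from the free end, tension +): N_BC = -28 kN, N_AB = -28 kN.
A_AB = 1267 mm².
δ_AB = -28000·388/(1267·13900) = -0.6167 mm
δ_BC = -28000·442/(2300·13900) = -0.3871 mm
δ = Σδ_i = -1.004 mm.

-1.00 mm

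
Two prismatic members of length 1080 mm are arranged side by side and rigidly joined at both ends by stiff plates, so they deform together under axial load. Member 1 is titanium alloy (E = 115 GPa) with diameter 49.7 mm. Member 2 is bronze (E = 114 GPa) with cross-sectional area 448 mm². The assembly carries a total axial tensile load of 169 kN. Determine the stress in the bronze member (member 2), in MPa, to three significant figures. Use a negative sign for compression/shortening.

70.3 MPa

A_1 = 1940 mm².
Equal strain + equilibrium ⇒ each member carries load in proportion to AE: A₁E₁ = 223100000 N, A₂E₂ = 51070000 N, ΣAE = 274200000 N.
σ₂ = P·E₂/ΣAE = 169000·114000/274200000 = 70.27 MPa.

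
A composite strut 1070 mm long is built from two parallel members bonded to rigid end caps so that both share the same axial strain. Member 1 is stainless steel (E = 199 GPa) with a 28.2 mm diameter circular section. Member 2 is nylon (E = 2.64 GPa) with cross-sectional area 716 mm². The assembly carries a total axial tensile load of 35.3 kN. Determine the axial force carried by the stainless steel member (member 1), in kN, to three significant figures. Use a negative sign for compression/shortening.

A_1 = 624.6 mm².
Equal strain + equilibrium ⇒ each member carries load in proportion to AE: A₁E₁ = 124300000 N, A₂E₂ = 1890000 N, ΣAE = 126200000 N.
F₁ = P·A₁E₁/ΣAE = 35300·124300000/126200000 = 34770 N.

34.8 kN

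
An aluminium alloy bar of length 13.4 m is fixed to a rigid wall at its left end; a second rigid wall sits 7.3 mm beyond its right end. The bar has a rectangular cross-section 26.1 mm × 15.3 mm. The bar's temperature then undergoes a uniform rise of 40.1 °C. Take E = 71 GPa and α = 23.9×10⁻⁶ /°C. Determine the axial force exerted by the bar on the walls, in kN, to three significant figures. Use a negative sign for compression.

-11.7 kN

Free thermal expansion αLΔT = 23.9e-6 · 13400 · 40.1 = 12.84 mm.
The walls engage after the gap closes; constrained expansion = 12.84 − 7.3 = 5.542 mm.
The walls impose strain ε = −(5.542)/13400 = -4.1361e-04; σ = Eε = 71000 · -4.1361e-04 = -29.37 MPa.
Wall reaction R = σ·A = -29.37·399.3 = -11730 N = -11.73 kN.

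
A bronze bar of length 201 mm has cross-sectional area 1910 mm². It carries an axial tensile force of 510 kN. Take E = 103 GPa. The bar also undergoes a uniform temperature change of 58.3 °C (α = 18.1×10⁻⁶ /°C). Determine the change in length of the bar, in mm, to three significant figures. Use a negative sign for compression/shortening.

0.733 mm

δ_mech = NL/(AE) = 510000·201/(1910·103000) = 0.5211 mm.
δ_thermal = αLΔT = 18.1e-6·201·58.3 = 0.2121 mm.
δ = δ_mech + δ_thermal = 0.7332 mm.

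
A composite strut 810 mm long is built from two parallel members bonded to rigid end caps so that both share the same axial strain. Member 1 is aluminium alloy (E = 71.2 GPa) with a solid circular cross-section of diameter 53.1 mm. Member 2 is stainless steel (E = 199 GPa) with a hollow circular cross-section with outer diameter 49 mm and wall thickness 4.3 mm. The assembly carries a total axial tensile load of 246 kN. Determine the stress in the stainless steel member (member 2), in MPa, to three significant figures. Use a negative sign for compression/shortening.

A_1 = 2215 mm².
A_2 = 603.8 mm².
Equal strain + equilibrium ⇒ each member carries load in proportion to AE: A₁E₁ = 157700000 N, A₂E₂ = 120200000 N, ΣAE = 277800000 N.
σ₂ = P·E₂/ΣAE = 246000·199000/277800000 = 176.2 MPa.

176 MPa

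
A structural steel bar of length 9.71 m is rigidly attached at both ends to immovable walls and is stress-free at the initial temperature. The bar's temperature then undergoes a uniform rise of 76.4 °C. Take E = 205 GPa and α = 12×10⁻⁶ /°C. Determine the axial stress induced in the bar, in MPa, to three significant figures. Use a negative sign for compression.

-188 MPa

Free thermal expansion αLΔT = 12e-6 · 9710 · 76.4 = 8.902 mm.
The walls impose strain ε = −(8.902)/9710 = -9.1680e-04; σ = Eε = 205000 · -9.1680e-04 = -187.9 MPa.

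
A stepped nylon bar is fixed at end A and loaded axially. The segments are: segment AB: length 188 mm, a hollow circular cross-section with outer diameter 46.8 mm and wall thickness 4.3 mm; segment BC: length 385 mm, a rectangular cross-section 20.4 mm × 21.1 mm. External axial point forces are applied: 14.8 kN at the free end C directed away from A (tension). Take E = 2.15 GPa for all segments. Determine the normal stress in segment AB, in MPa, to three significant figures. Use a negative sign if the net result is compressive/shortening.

Internal axial forces (sectioning from the free end, tension +): N_BC = 14.8 kN, N_AB = 14.8 kN.
A_AB = 574.1 mm².
σ_AB = N_AB/A_AB = 14800/574.1 = 25.78 MPa.

25.8 MPa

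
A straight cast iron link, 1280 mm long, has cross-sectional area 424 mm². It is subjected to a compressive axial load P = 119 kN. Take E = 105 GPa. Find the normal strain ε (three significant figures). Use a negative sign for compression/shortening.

σ = N/A = -280.7 MPa; ε = σ/E = -280.7/105000 = -2.673e-03.

-0.00267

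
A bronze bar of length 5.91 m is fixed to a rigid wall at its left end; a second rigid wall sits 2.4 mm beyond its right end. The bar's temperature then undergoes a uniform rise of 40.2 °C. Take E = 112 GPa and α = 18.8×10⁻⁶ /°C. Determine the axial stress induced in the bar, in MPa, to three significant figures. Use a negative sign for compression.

-39.2 MPa

Free thermal expansion αLΔT = 18.8e-6 · 5910 · 40.2 = 4.467 mm.
The walls engage after the gap closes; constrained expansion = 4.467 − 2.4 = 2.067 mm.
The walls impose strain ε = −(2.067)/5910 = -3.4967e-04; σ = Eε = 112000 · -3.4967e-04 = -39.16 MPa.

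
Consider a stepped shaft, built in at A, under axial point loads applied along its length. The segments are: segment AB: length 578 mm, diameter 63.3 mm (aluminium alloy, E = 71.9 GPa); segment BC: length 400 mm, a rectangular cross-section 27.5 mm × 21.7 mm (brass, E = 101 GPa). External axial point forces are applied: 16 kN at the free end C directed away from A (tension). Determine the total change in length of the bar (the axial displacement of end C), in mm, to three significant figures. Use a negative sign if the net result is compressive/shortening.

Internal axial forces (sectioning from the free end, tension +): N_BC = 16 kN, N_AB = 16 kN.
A_AB = 3147 mm².
A_BC = 596.8 mm².
δ_AB = 16000·578/(3147·71900) = 0.04087 mm
δ_BC = 16000·400/(596.8·101000) = 0.1062 mm
δ = Σδ_i = 0.1471 mm.

0.147 mm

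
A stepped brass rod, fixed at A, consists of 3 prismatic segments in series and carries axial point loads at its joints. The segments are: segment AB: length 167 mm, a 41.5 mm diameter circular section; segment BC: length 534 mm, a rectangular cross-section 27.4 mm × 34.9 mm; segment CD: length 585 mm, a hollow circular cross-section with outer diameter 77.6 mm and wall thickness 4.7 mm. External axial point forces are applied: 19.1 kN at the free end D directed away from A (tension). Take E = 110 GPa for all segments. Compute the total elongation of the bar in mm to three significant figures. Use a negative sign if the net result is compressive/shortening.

Internal axial forces (sectioning from the free end, tension +): N_CD = 19.1 kN, N_BC = 19.1 kN, N_AB = 19.1 kN.
A_AB = 1353 mm².
A_BC = 956.3 mm².
A_CD = 1076 mm².
δ_AB = 19100·167/(1353·110000) = 0.02144 mm
δ_BC = 19100·534/(956.3·110000) = 0.09696 mm
δ_CD = 19100·585/(1076·110000) = 0.09437 mm
δ = Σδ_i = 0.2128 mm.

0.213 mm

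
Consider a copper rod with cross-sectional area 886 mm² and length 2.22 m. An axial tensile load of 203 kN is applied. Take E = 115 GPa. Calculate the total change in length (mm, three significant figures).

4.42 mm

δ_mech = NL/(AE) = 203000·2220/(886·115000) = 4.423 mm.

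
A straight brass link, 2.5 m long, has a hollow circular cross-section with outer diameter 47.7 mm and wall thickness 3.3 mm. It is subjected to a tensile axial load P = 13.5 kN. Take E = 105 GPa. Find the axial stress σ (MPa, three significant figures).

A = 460.3 mm².
σ = N/A = 13500/460.3 = 29.33 MPa.

29.3 MPa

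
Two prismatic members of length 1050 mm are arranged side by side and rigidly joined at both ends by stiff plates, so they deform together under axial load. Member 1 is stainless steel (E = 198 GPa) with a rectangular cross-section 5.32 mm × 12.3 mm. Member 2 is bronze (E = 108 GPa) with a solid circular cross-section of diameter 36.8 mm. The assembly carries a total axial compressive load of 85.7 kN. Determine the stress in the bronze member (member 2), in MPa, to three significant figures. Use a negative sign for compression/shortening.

A_1 = 65.44 mm².
A_2 = 1064 mm².
Equal strain + equilibrium ⇒ each member carries load in proportion to AE: A₁E₁ = 12960000 N, A₂E₂ = 114900000 N, ΣAE = 127800000 N.
σ₂ = P·E₂/ΣAE = -85700·108000/127800000 = -72.41 MPa.

-72.4 MPa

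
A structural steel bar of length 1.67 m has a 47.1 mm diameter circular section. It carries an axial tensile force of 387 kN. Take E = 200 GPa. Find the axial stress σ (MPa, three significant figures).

222 MPa

A = 1742 mm².
σ = N/A = 387000/1742 = 222.1 MPa.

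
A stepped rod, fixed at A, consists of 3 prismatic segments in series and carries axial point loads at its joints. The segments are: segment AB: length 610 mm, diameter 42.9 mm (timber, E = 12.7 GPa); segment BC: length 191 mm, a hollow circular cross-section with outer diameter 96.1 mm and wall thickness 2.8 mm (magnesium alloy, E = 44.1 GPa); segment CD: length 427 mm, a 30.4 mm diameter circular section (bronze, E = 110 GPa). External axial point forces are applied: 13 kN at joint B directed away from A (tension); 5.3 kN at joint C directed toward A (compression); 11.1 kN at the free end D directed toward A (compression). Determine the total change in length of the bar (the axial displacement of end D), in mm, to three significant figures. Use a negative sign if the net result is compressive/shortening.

Internal axial forces (sectioning from the free end, tension +): N_CD = -11.1 kN, N_BC = -16.4 kN, N_AB = -3.4 kN.
A_AB = 1445 mm².
A_BC = 820.7 mm².
A_CD = 725.8 mm².
δ_AB = -3400·610/(1445·12700) = -0.113 mm
δ_BC = -16400·191/(820.7·44100) = -0.08655 mm
δ_CD = -11100·427/(725.8·110000) = -0.05936 mm
δ = Σδ_i = -0.2589 mm.

-0.259 mm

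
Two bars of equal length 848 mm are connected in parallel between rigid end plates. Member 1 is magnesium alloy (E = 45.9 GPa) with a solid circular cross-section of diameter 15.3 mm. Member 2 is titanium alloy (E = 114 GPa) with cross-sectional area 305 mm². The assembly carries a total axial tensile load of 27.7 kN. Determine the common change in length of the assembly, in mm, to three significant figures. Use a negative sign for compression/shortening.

0.544 mm

A_1 = 183.9 mm².
Equal strain + equilibrium ⇒ each member carries load in proportion to AE: A₁E₁ = 8439000 N, A₂E₂ = 34770000 N, ΣAE = 43210000 N.
δ = PL/ΣAE = 27700·848/43210000 = 0.5436 mm.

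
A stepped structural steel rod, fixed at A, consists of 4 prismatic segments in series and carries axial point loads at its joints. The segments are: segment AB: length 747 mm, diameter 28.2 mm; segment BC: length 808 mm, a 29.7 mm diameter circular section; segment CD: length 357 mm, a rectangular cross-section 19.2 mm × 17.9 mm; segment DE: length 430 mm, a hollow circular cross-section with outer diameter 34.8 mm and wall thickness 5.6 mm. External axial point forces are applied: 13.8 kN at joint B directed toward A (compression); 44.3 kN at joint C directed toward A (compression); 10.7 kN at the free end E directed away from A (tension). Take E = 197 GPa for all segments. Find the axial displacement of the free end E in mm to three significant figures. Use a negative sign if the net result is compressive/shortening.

-0.385 mm

Internal axial forces (sectioning from the free end, tension +): N_DE = 10.7 kN, N_CD = 10.7 kN, N_BC = -33.6 kN, N_AB = -47.4 kN.
A_AB = 624.6 mm².
A_BC = 692.8 mm².
A_CD = 343.7 mm².
A_DE = 513.7 mm².
δ_AB = -47400·747/(624.6·197000) = -0.2878 mm
δ_BC = -33600·808/(692.8·197000) = -0.1989 mm
δ_CD = 10700·357/(343.7·197000) = 0.05642 mm
δ_DE = 10700·430/(513.7·197000) = 0.04546 mm
δ = Σδ_i = -0.3848 mm.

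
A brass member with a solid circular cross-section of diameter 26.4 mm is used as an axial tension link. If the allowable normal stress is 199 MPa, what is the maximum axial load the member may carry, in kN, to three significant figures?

A = 547.4 mm².
P_max = σ_allow · A = 199 · 547.4 = 108900 N = 108.9 kN.

109 kN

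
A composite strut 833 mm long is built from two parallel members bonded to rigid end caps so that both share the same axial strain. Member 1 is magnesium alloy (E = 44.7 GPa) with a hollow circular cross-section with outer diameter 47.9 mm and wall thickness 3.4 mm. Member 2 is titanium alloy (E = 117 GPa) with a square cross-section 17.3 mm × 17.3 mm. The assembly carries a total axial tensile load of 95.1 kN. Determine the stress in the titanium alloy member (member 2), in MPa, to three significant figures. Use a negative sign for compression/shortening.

198 MPa

A_1 = 475.3 mm².
A_2 = 299.3 mm².
Equal strain + equilibrium ⇒ each member carries load in proportion to AE: A₁E₁ = 21250000 N, A₂E₂ = 35020000 N, ΣAE = 56260000 N.
σ₂ = P·E₂/ΣAE = 95100·117000/56260000 = 197.8 MPa.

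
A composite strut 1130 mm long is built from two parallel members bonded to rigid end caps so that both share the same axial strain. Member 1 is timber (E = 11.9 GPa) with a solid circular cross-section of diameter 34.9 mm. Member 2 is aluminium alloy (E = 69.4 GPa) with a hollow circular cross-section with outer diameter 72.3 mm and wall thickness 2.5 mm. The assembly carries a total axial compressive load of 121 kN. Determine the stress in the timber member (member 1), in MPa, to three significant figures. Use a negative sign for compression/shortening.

-29.1 MPa

A_1 = 956.6 mm².
A_2 = 548.2 mm².
Equal strain + equilibrium ⇒ each member carries load in proportion to AE: A₁E₁ = 11380000 N, A₂E₂ = 38050000 N, ΣAE = 49430000 N.
σ₁ = P·E₁/ΣAE = -121000·11900/49430000 = -29.13 MPa.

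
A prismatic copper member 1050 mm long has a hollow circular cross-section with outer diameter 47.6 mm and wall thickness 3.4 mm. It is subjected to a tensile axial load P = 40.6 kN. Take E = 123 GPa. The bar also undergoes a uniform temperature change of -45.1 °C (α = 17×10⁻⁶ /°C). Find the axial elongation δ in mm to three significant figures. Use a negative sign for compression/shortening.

-0.0709 mm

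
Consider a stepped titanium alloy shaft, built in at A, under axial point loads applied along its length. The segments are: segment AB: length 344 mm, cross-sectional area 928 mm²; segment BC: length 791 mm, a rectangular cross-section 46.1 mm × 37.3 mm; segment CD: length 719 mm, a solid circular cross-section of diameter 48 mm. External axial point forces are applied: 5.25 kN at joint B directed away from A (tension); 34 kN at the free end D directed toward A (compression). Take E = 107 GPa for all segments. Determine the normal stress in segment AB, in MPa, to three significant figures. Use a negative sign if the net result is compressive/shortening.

Internal axial forces (sectioning from the free end, tension +): N_CD = -34 kN, N_BC = -34 kN, N_AB = -28.75 kN.
σ_AB = N_AB/A_AB = -28750/928 = -30.98 MPa.

-31.0 MPa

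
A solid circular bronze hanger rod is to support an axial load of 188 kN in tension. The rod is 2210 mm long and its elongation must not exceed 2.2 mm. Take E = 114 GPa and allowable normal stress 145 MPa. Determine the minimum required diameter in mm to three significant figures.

45.9 mm

Required area A ≥ P/σ_allow = 188000/145 = 1297 mm².
For a solid circular section, d ≥ √(4A/π) = 40.63 mm.
Elongation limit: A ≥ PL/(Eδ_allow) = 188000·2210/(114000·2.2) = 1657 mm² ⇒ d ≥ 45.93 mm.
The elongation limit governs.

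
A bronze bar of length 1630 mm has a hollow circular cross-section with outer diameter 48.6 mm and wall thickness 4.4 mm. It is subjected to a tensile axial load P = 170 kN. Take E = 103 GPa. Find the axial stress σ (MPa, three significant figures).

278 MPa

A = 611 mm².
σ = N/A = 170000/611 = 278.2 MPa.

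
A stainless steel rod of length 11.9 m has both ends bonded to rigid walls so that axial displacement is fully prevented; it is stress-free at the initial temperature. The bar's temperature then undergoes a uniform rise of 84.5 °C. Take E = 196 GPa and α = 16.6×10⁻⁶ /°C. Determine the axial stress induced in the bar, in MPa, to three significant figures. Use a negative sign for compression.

-275 MPa

Free thermal expansion αLΔT = 16.6e-6 · 11900 · 84.5 = 16.69 mm.
The walls impose strain ε = −(16.69)/11900 = -1.4027e-03; σ = Eε = 196000 · -1.4027e-03 = -274.9 MPa.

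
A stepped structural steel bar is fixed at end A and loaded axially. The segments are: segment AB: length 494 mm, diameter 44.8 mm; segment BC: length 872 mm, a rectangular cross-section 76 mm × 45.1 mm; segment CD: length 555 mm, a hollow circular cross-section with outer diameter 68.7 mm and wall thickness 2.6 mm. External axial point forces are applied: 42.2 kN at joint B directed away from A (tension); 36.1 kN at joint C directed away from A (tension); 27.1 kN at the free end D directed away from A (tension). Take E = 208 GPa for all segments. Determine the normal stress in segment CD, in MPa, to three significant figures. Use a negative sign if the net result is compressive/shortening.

50.2 MPa

Internal axial forces (sectioning from the free end, tension +): N_CD = 27.1 kN, N_BC = 63.2 kN, N_AB = 105.4 kN.
A_CD = 539.9 mm².
σ_CD = N_CD/A_CD = 27100/539.9 = 50.19 MPa.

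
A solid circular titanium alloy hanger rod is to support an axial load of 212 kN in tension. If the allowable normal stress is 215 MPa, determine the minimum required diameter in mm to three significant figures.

Required area A ≥ P/σ_allow = 212000/215 = 986 mm².
For a solid circular section, d ≥ √(4A/π) = 35.43 mm.

35.4 mm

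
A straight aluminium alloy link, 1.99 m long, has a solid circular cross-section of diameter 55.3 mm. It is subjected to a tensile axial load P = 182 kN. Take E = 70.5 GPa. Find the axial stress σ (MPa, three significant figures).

A = 2402 mm².
σ = N/A = 182000/2402 = 75.78 MPa.

75.8 MPa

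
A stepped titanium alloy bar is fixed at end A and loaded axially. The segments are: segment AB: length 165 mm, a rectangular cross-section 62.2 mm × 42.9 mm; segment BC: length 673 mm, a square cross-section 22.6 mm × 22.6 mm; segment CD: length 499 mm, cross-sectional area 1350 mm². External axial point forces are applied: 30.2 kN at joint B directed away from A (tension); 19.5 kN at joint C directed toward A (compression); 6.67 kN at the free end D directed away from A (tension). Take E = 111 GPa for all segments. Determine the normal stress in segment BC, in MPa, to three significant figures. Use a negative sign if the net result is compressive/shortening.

-25.1 MPa

Internal axial forces (sectioning from the free end, tension +): N_CD = 6.67 kN, N_BC = -12.83 kN, N_AB = 17.37 kN.
A_BC = 510.8 mm².
σ_BC = N_BC/A_BC = -12830/510.8 = -25.12 MPa.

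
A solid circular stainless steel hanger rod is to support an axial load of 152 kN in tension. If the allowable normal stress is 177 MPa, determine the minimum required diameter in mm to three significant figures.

Required area A ≥ P/σ_allow = 152000/177 = 858.8 mm².
For a solid circular section, d ≥ √(4A/π) = 33.07 mm.

33.1 mm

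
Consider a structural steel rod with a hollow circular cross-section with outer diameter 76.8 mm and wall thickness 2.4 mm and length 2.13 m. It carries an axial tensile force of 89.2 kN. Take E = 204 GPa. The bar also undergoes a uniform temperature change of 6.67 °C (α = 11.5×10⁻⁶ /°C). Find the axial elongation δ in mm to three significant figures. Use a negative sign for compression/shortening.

1.82 mm

A = 561 mm².
δ_mech = NL/(AE) = 89200·2130/(561·204000) = 1.66 mm.
δ_thermal = αLΔT = 11.5e-6·2130·6.67 = 0.1634 mm.
δ = δ_mech + δ_thermal = 1.824 mm.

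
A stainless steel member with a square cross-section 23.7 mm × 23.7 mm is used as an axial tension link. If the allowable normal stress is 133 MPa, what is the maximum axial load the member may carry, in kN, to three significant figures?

A = 561.7 mm².
P_max = σ_allow · A = 133 · 561.7 = 74700 N = 74.7 kN.

74.7 kN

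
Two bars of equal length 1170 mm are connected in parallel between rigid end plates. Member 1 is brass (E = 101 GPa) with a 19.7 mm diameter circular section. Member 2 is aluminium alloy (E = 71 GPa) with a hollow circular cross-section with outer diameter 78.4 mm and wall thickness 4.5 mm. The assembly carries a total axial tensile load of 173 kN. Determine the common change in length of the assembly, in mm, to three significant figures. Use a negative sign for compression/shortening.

A_1 = 304.8 mm².
A_2 = 1045 mm².
Equal strain + equilibrium ⇒ each member carries load in proportion to AE: A₁E₁ = 30790000 N, A₂E₂ = 74180000 N, ΣAE = 105000000 N.
δ = PL/ΣAE = 173000·1170/105000000 = 1.928 mm.

1.93 mm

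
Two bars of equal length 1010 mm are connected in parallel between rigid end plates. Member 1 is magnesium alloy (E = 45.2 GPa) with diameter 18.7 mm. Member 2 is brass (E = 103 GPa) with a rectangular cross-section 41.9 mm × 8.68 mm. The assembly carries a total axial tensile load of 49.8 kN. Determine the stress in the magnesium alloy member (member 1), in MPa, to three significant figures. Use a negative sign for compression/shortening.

45.1 MPa

A_1 = 274.6 mm².
A_2 = 363.7 mm².
Equal strain + equilibrium ⇒ each member carries load in proportion to AE: A₁E₁ = 12410000 N, A₂E₂ = 37460000 N, ΣAE = 49870000 N.
σ₁ = P·E₁/ΣAE = 49800·45200/49870000 = 45.13 MPa.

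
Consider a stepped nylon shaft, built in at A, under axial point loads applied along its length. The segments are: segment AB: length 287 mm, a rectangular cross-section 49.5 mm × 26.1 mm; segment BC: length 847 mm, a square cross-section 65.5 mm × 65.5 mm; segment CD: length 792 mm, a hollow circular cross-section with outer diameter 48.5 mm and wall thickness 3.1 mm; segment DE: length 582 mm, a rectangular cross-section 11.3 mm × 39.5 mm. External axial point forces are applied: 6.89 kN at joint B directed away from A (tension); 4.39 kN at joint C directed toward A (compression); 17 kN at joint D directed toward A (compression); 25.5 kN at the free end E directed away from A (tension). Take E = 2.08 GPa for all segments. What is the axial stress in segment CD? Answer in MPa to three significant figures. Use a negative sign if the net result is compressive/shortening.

Internal axial forces (sectioning from the free end, tension +): N_DE = 25.5 kN, N_CD = 8.5 kN, N_BC = 4.11 kN, N_AB = 11 kN.
A_CD = 442.1 mm².
σ_CD = N_CD/A_CD = 8500/442.1 = 19.22 MPa.

19.2 MPa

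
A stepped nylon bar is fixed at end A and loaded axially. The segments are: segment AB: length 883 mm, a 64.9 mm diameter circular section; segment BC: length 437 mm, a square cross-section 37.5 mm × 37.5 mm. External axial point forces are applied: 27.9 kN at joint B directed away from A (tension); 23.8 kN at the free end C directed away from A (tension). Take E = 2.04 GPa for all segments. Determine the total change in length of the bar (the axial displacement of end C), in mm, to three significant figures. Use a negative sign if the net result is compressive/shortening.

Internal axial forces (sectioning from the free end, tension +): N_BC = 23.8 kN, N_AB = 51.7 kN.
A_AB = 3308 mm².
A_BC = 1406 mm².
δ_AB = 51700·883/(3308·2040) = 6.765 mm
δ_BC = 23800·437/(1406·2040) = 3.625 mm
δ = Σδ_i = 10.39 mm.

10.4 mm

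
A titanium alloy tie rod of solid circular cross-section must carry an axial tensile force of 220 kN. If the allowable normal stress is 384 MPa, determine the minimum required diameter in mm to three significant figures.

27.0 mm

Required area A ≥ P/σ_allow = 220000/384 = 572.9 mm².
For a solid circular section, d ≥ √(4A/π) = 27.01 mm.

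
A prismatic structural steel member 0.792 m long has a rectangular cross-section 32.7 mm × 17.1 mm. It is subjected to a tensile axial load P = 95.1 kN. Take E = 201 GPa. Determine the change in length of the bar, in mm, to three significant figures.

0.670 mm

A = 559.2 mm².
δ_mech = NL/(AE) = 95100·792/(559.2·201000) = 0.6701 mm.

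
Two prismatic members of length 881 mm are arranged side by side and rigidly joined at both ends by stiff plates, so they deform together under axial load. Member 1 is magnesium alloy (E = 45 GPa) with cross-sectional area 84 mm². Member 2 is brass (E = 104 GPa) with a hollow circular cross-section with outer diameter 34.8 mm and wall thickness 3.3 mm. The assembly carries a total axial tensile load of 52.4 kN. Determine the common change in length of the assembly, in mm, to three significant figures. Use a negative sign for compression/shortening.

1.22 mm

A_2 = 326.6 mm².
Equal strain + equilibrium ⇒ each member carries load in proportion to AE: A₁E₁ = 3780000 N, A₂E₂ = 33960000 N, ΣAE = 37740000 N.
δ = PL/ΣAE = 52400·881/37740000 = 1.223 mm.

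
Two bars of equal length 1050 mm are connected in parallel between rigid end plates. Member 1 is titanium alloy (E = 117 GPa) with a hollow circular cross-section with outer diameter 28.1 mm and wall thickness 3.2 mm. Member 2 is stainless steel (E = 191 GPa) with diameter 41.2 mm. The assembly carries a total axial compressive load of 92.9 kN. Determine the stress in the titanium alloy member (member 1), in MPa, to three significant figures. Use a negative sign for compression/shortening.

-38.3 MPa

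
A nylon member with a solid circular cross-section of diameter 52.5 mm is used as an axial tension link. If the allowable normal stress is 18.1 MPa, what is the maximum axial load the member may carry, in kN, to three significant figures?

39.2 kN

A = 2165 mm².
P_max = σ_allow · A = 18.1 · 2165 = 39180 N = 39.18 kN.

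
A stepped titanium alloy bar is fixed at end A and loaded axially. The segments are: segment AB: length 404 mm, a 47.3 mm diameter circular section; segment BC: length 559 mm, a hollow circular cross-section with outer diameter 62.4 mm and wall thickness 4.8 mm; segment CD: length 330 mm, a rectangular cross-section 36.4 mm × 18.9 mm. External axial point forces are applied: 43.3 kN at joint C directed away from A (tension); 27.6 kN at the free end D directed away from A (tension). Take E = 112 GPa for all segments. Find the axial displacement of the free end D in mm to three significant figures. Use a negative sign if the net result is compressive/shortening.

Internal axial forces (sectioning from the free end, tension +): N_CD = 27.6 kN, N_BC = 70.9 kN, N_AB = 70.9 kN.
A_AB = 1757 mm².
A_BC = 868.6 mm².
A_CD = 688 mm².
δ_AB = 70900·404/(1757·112000) = 0.1455 mm
δ_BC = 70900·559/(868.6·112000) = 0.4074 mm
δ_CD = 27600·330/(688·112000) = 0.1182 mm
δ = Σδ_i = 0.6712 mm.

0.671 mm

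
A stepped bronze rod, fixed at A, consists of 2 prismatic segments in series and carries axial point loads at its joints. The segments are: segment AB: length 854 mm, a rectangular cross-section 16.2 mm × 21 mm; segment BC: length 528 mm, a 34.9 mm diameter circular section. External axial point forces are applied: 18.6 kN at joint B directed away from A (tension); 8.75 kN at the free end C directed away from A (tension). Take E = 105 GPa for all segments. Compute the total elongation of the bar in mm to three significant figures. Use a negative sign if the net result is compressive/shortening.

0.700 mm

Internal axial forces (sectioning from the free end, tension +): N_BC = 8.75 kN, N_AB = 27.35 kN.
A_AB = 340.2 mm².
A_BC = 956.6 mm².
δ_AB = 27350·854/(340.2·105000) = 0.6539 mm
δ_BC = 8750·528/(956.6·105000) = 0.046 mm
δ = Σδ_i = 0.6999 mm.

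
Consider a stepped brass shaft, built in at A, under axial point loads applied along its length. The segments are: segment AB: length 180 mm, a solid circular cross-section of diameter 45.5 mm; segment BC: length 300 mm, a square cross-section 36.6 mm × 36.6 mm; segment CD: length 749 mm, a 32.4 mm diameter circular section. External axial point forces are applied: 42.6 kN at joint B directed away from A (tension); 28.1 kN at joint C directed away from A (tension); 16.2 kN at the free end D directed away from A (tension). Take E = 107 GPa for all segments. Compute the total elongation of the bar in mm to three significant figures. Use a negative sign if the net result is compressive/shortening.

0.320 mm

Internal axial forces (sectioning from the free end, tension +): N_CD = 16.2 kN, N_BC = 44.3 kN, N_AB = 86.9 kN.
A_AB = 1626 mm².
A_BC = 1340 mm².
A_CD = 824.5 mm².
δ_AB = 86900·180/(1626·107000) = 0.08991 mm
δ_BC = 44300·300/(1340·107000) = 0.09272 mm
δ_CD = 16200·749/(824.5·107000) = 0.1375 mm
δ = Σδ_i = 0.3202 mm.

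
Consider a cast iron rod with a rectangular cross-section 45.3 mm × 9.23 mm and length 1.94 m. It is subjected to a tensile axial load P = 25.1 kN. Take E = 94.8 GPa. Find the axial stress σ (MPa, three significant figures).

A = 418.1 mm².
σ = N/A = 25100/418.1 = 60.03 MPa.

60.0 MPa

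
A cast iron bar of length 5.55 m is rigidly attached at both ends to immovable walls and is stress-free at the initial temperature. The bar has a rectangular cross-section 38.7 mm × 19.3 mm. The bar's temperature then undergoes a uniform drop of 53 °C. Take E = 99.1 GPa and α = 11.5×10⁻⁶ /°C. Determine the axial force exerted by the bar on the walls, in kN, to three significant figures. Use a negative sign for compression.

Free thermal expansion αLΔT = 11.5e-6 · 5550 · -53 = -3.383 mm.
The walls impose strain ε = −(-3.383)/5550 = 6.0950e-04; σ = Eε = 99100 · 6.0950e-04 = 60.4 MPa.
Wall reaction R = σ·A = 60.4·746.9 = 45110 N = 45.11 kN.

45.1 kN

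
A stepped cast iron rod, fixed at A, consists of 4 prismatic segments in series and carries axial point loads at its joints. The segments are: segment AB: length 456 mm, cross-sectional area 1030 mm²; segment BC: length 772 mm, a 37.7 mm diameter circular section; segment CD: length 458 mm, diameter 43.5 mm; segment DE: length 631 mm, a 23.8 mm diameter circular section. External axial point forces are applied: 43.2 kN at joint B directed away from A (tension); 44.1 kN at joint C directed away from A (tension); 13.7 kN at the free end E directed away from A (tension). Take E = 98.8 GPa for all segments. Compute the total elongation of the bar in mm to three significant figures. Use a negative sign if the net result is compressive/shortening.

1.10 mm

Internal axial forces (sectioning from the free end, tension +): N_DE = 13.7 kN, N_CD = 13.7 kN, N_BC = 57.8 kN, N_AB = 101 kN.
A_BC = 1116 mm².
A_CD = 1486 mm².
A_DE = 444.9 mm².
δ_AB = 101000·456/(1030·98800) = 0.4526 mm
δ_BC = 57800·772/(1116·98800) = 0.4046 mm
δ_CD = 13700·458/(1486·98800) = 0.04273 mm
δ_DE = 13700·631/(444.9·98800) = 0.1967 mm
δ = Σδ_i = 1.097 mm.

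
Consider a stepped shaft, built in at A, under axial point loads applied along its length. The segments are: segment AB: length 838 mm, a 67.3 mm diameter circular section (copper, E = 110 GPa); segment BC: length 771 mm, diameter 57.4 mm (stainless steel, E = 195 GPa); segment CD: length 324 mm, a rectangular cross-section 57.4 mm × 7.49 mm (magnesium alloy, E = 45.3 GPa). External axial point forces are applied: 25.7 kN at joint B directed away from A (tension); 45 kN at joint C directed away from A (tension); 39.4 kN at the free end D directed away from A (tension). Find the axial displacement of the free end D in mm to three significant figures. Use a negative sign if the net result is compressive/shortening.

1.02 mm

Internal axial forces (sectioning from the free end, tension +): N_CD = 39.4 kN, N_BC = 84.4 kN, N_AB = 110.1 kN.
A_AB = 3557 mm².
A_BC = 2588 mm².
A_CD = 429.9 mm².
δ_AB = 110100·838/(3557·110000) = 0.2358 mm
δ_BC = 84400·771/(2588·195000) = 0.129 mm
δ_CD = 39400·324/(429.9·45300) = 0.6555 mm
δ = Σδ_i = 1.02 mm.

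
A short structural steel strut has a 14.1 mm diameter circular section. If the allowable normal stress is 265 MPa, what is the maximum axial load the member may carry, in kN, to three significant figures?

41.4 kN

A = 156.1 mm².
P_max = σ_allow · A = 265 · 156.1 = 41380 N = 41.38 kN.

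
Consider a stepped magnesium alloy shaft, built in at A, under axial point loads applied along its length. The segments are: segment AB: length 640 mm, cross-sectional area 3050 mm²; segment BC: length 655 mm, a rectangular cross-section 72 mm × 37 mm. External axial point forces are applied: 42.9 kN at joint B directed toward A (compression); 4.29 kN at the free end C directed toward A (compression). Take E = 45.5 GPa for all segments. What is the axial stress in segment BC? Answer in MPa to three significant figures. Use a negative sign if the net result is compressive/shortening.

Internal axial forces (sectioning from the free end, tension +): N_BC = -4.29 kN, N_AB = -47.19 kN.
A_BC = 2664 mm².
σ_BC = N_BC/A_BC = -4290/2664 = -1.61 MPa.

-1.61 MPa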